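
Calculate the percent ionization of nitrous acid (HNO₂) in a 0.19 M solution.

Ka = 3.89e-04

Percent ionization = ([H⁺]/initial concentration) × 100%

Using Ka equilibrium: x² + Ka×x - Ka×C = 0. Solving: [H⁺] = 8.4048e-03. Percent = (8.4048e-03/0.19) × 100

Percent ionization = 4.42%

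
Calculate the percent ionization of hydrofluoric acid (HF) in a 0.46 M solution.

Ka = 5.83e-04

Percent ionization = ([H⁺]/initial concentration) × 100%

Using Ka equilibrium: x² + Ka×x - Ka×C = 0. Solving: [H⁺] = 1.6087e-02. Percent = (1.6087e-02/0.46) × 100

Percent ionization = 3.5%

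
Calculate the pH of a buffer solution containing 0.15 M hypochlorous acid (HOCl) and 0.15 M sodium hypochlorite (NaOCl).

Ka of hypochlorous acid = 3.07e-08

pKa = -log(3.07e-08) = 7.51. pH = pKa + log([A⁻]/[HA]) = 7.51 + log(0.15/0.15)

pH = 7.51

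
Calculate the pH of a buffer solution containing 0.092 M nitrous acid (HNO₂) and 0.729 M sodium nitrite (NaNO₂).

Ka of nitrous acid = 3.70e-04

pKa = -log(3.70e-04) = 3.43. pH = pKa + log([A⁻]/[HA]) = 3.43 + log(0.729/0.092)

pH = 4.33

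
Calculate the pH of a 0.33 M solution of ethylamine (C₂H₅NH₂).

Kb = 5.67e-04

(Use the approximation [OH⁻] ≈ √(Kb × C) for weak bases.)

[OH⁻] = √(Kb × C) = √(5.67e-04 × 0.33) = 1.3679e-02. pOH = 1.86, pH = 14 - pOH

pH = 12.14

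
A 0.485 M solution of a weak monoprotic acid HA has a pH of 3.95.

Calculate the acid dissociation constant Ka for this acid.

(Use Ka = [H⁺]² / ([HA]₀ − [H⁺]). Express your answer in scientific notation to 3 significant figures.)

[H⁺] = 10^(−pH) = 10^(−3.95) = 1.122e-04 M. For HA ⇌ H⁺ + A⁻, Ka = [H⁺][A⁻]/[HA] = [H⁺]² / ([HA]₀ − [H⁺]) = (1.122e-04)² / (0.485 − 1.122e-04) = 2.60e-08.

K_a = 2.60e-08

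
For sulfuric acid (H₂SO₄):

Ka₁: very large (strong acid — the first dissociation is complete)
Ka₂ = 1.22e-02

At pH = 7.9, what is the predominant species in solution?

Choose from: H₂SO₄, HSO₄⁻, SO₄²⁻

The first dissociation is complete, so H₂SO₄ itself is never the predominant species in water; pKa₂ = -log(1.22e-02) = 1.91. For a polyprotic acid the predominant species crosses at each pKa: below pKa_n the protonated form dominates, above it the deprotonated form does. At pH = 7.9, the predominant species is SO₄²⁻.

SO₄²⁻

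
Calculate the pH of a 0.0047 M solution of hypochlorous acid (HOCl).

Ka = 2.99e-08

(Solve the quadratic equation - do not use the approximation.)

x² + Ka×x - Ka×C = 0. Using quadratic formula: [H⁺] = 1.1840e-05

pH = 4.93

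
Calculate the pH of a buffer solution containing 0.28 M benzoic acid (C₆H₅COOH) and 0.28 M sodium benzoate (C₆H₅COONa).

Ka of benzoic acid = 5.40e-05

pKa = -log(5.40e-05) = 4.27. pH = pKa + log([A⁻]/[HA]) = 4.27 + log(0.28/0.28)

pH = 4.27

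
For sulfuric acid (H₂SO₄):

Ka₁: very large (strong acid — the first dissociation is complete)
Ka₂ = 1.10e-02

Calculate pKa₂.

pKa₂ = -log(Ka₂) = -log(1.10e-02) = 1.96.

pK_{a2} = 1.96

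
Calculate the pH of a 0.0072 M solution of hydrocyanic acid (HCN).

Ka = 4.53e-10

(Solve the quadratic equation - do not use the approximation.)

x² + Ka×x - Ka×C = 0. Using quadratic formula: [H⁺] = 1.8058e-06

pH = 5.74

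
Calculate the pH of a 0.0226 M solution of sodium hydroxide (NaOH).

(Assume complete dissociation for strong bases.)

[OH⁻] = 0.0226 M for strong base. pOH = -log[OH⁻] = 1.65, pH = 14 - pOH

pH = 12.35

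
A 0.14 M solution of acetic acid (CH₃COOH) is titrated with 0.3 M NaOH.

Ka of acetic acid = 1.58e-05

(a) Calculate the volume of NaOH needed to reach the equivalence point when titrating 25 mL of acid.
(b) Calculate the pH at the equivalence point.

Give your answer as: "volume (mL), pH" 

moles acid = 0.14 × 25/1000 = 0.0035 mol; V_base = moles/0.3 × 1000 = 11.7 mL. At equivalence only the conjugate base is present: [A⁻] = 0.0035/0.037 = 9.5455e-02 M. Kb = Kw/Ka = 6.33e-10; [OH⁻] = √(Kb × [A⁻]) = 7.7727e-06; pOH = 5.11; pH = 14 - pOH = 8.89.

V = 11.7 mL, pH = 8.89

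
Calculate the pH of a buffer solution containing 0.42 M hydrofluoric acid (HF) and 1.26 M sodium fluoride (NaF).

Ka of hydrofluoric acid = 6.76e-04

pKa = -log(6.76e-04) = 3.17. pH = pKa + log([A⁻]/[HA]) = 3.17 + log(1.26/0.42)

pH = 3.65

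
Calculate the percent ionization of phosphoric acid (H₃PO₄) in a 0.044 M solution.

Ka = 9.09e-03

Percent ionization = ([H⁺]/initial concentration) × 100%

Using Ka equilibrium: x² + Ka×x - Ka×C = 0. Solving: [H⁺] = 1.5964e-02. Percent = (1.5964e-02/0.044) × 100

Percent ionization = 36.3%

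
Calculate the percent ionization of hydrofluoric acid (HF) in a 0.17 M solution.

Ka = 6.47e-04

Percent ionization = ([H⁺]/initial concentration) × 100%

Using Ka equilibrium: x² + Ka×x - Ka×C = 0. Solving: [H⁺] = 1.0169e-02. Percent = (1.0169e-02/0.17) × 100

Percent ionization = 5.98%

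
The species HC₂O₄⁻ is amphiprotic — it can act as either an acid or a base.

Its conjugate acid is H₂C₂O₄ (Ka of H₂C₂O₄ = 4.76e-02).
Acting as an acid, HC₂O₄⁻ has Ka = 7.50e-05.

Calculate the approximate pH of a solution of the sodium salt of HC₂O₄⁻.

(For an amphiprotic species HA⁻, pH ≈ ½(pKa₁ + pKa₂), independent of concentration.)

pKa₁ = -log(4.76e-02) = 1.32; pKa₂ = -log(7.50e-05) = 4.12. For an amphiprotic species, pH ≈ ½(pKa₁ + pKa₂) = ½(1.32 + 4.12) = 2.72.

pH = 2.72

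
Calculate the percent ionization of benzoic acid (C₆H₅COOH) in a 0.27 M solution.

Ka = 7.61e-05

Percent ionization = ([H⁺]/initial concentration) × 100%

Using Ka equilibrium: x² + Ka×x - Ka×C = 0. Solving: [H⁺] = 4.4950e-03. Percent = (4.4950e-03/0.27) × 100

Percent ionization = 1.66%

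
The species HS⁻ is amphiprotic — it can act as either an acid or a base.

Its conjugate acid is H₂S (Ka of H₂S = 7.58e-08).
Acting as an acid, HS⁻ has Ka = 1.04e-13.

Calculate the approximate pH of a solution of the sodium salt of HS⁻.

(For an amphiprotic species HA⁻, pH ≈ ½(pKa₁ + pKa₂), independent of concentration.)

pKa₁ = -log(7.58e-08) = 7.12; pKa₂ = -log(1.04e-13) = 12.98. For an amphiprotic species, pH ≈ ½(pKa₁ + pKa₂) = ½(7.12 + 12.98) = 10.05.

pH = 10.05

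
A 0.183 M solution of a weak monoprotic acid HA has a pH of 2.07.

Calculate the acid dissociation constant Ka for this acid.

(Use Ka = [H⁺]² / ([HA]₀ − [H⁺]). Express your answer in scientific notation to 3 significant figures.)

[H⁺] = 10^(−pH) = 10^(−2.07) = 8.511e-03 M. For HA ⇌ H⁺ + A⁻, Ka = [H⁺][A⁻]/[HA] = [H⁺]² / ([HA]₀ − [H⁺]) = (8.511e-03)² / (0.183 − 8.511e-03) = 4.15e-04.

K_a = 4.15e-04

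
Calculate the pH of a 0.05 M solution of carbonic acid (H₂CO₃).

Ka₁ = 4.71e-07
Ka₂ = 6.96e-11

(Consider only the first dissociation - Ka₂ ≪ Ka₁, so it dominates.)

First dissociation dominates. From Ka₁ = [H⁺][HA⁻]/[H₂A], x² + Ka₁·x − Ka₁·C = 0 with C = 0.05 M and Ka₁ = 4.71e-07. Solving: [H⁺] = (−Ka₁ + √(Ka₁² + 4·Ka₁·C)) / 2 = 1.5322e-04 M. pH = -log(1.5322e-04) = 3.81.

pH = 3.81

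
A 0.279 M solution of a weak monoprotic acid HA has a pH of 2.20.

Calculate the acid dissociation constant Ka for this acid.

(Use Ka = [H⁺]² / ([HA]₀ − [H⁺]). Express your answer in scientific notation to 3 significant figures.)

[H⁺] = 10^(−pH) = 10^(−2.20) = 6.310e-03 M. For HA ⇌ H⁺ + A⁻, Ka = [H⁺][A⁻]/[HA] = [H⁺]² / ([HA]₀ − [H⁺]) = (6.310e-03)² / (0.279 − 6.310e-03) = 1.46e-04.

K_a = 1.46e-04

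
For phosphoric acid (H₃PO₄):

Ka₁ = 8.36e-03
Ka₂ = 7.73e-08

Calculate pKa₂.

pKa₂ = -log(Ka₂) = -log(7.73e-08) = 7.11.

pK_{a2} = 7.11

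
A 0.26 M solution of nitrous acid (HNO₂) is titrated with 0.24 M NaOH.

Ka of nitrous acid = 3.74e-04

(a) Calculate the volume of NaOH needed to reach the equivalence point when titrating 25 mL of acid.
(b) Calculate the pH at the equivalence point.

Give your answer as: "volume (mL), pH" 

moles acid = 0.26 × 25/1000 = 0.0065 mol; V_base = moles/0.24 × 1000 = 27.1 mL. At equivalence only the conjugate base is present: [A⁻] = 0.0065/0.052 = 1.2480e-01 M. Kb = Kw/Ka = 2.67e-11; [OH⁻] = √(Kb × [A⁻]) = 1.8267e-06; pOH = 5.74; pH = 14 - pOH = 8.26.

V = 27.1 mL, pH = 8.26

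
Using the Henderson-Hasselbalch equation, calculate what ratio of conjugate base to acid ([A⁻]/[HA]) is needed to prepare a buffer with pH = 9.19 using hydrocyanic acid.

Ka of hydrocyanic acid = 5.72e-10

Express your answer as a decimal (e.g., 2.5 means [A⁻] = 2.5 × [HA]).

pKa = -log(5.72e-10) = 9.2426. pH = pKa + log([A⁻]/[HA]), so log([A⁻]/[HA]) = pH − pKa = 9.19 − 9.2426 = -0.0526. [A⁻]/[HA] = 10^(-0.0526) = 0.886

[A⁻]/[HA] = 0.886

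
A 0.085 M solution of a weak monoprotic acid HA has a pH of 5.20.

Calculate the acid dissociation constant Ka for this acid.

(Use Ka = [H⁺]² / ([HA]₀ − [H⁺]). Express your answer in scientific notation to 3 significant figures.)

[H⁺] = 10^(−pH) = 10^(−5.20) = 6.310e-06 M. For HA ⇌ H⁺ + A⁻, Ka = [H⁺][A⁻]/[HA] = [H⁺]² / ([HA]₀ − [H⁺]) = (6.310e-06)² / (0.085 − 6.310e-06) = 4.68e-10.

K_a = 4.68e-10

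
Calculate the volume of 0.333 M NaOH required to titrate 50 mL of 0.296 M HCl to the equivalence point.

At equivalence: moles acid = moles base. moles HCl = 0.296 × 50/1000 = 0.0148 mol. V_base = moles / 0.333 × 1000 = 44.4 mL.

V_{base} = 44.4 mL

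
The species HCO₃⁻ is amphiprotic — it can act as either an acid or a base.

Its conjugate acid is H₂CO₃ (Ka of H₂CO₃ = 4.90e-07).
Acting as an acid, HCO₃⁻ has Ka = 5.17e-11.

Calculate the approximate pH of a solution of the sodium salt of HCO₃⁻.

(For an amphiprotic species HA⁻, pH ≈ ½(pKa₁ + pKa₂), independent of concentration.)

pKa₁ = -log(4.90e-07) = 6.31; pKa₂ = -log(5.17e-11) = 10.29. For an amphiprotic species, pH ≈ ½(pKa₁ + pKa₂) = ½(6.31 + 10.29) = 8.30.

pH = 8.30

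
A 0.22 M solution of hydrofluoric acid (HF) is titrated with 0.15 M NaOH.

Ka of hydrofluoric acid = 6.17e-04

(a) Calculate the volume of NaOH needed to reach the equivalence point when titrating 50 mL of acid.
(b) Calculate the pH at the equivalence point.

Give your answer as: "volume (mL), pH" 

moles acid = 0.22 × 50/1000 = 0.011 mol; V_base = moles/0.15 × 1000 = 73.3 mL. At equivalence only the conjugate base is present: [A⁻] = 0.011/0.123 = 8.9189e-02 M. Kb = Kw/Ka = 1.62e-11; [OH⁻] = √(Kb × [A⁻]) = 1.2023e-06; pOH = 5.92; pH = 14 - pOH = 8.08.

V = 73.3 mL, pH = 8.08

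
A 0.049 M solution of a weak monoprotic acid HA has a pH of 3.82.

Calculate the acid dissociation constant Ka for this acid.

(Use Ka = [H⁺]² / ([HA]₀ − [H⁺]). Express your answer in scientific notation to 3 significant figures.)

[H⁺] = 10^(−pH) = 10^(−3.82) = 1.514e-04 M. For HA ⇌ H⁺ + A⁻, Ka = [H⁺][A⁻]/[HA] = [H⁺]² / ([HA]₀ − [H⁺]) = (1.514e-04)² / (0.049 − 1.514e-04) = 4.69e-07.

K_a = 4.69e-07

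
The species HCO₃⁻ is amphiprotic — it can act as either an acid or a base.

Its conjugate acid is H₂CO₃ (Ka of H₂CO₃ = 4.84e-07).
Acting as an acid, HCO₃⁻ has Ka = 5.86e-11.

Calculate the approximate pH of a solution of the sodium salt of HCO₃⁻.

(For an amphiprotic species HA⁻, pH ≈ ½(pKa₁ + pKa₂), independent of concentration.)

pKa₁ = -log(4.84e-07) = 6.32; pKa₂ = -log(5.86e-11) = 10.23. For an amphiprotic species, pH ≈ ½(pKa₁ + pKa₂) = ½(6.32 + 10.23) = 8.27.

pH = 8.27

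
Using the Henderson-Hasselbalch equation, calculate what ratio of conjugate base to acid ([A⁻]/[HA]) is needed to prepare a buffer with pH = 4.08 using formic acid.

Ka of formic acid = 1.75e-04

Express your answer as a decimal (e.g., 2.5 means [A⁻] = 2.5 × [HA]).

pKa = -log(1.75e-04) = 3.7570. pH = pKa + log([A⁻]/[HA]), so log([A⁻]/[HA]) = pH − pKa = 4.08 − 3.7570 = 0.3230. [A⁻]/[HA] = 10^(0.3230) = 2.10

[A⁻]/[HA] = 2.10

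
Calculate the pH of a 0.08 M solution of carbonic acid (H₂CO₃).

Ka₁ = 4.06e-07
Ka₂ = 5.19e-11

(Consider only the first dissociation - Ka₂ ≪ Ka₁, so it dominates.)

First dissociation dominates. From Ka₁ = [H⁺][HA⁻]/[H₂A], x² + Ka₁·x − Ka₁·C = 0 with C = 0.08 M and Ka₁ = 4.06e-07. Solving: [H⁺] = (−Ka₁ + √(Ka₁² + 4·Ka₁·C)) / 2 = 1.8002e-04 M. pH = -log(1.8002e-04) = 3.74.

pH = 3.74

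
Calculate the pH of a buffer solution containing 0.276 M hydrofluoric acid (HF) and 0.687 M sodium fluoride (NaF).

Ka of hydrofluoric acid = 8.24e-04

pKa = -log(8.24e-04) = 3.08. pH = pKa + log([A⁻]/[HA]) = 3.08 + log(0.687/0.276)

pH = 3.48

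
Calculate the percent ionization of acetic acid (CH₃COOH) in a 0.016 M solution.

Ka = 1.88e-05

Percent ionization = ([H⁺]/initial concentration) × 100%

Using Ka equilibrium: x² + Ka×x - Ka×C = 0. Solving: [H⁺] = 5.3913e-04. Percent = (5.3913e-04/0.016) × 100

Percent ionization = 3.37%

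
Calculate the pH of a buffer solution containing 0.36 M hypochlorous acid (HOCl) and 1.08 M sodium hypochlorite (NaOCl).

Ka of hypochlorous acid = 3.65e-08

pKa = -log(3.65e-08) = 7.44. pH = pKa + log([A⁻]/[HA]) = 7.44 + log(1.08/0.36)

pH = 7.91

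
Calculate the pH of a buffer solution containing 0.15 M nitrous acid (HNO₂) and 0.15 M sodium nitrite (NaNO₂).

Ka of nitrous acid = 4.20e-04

pKa = -log(4.20e-04) = 3.38. pH = pKa + log([A⁻]/[HA]) = 3.38 + log(0.15/0.15)

pH = 3.38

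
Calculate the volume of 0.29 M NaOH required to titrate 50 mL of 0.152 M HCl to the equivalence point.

At equivalence: moles acid = moles base. moles HCl = 0.152 × 50/1000 = 0.0076 mol. V_base = moles / 0.29 × 1000 = 26.2 mL.

V_{base} = 26.2 mL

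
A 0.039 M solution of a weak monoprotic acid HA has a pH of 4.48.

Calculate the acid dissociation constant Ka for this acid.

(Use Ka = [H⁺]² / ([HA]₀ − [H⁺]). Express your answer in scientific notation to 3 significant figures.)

[H⁺] = 10^(−pH) = 10^(−4.48) = 3.311e-05 M. For HA ⇌ H⁺ + A⁻, Ka = [H⁺][A⁻]/[HA] = [H⁺]² / ([HA]₀ − [H⁺]) = (3.311e-05)² / (0.039 − 3.311e-05) = 2.81e-08.

K_a = 2.81e-08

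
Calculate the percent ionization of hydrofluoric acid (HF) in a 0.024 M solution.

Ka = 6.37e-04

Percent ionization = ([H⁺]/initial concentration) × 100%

Using Ka equilibrium: x² + Ka×x - Ka×C = 0. Solving: [H⁺] = 3.6044e-03. Percent = (3.6044e-03/0.024) × 100

Percent ionization = 15%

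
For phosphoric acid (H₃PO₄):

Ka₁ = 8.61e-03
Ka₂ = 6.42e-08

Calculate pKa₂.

pKa₂ = -log(Ka₂) = -log(6.42e-08) = 7.19.

pK_{a2} = 7.19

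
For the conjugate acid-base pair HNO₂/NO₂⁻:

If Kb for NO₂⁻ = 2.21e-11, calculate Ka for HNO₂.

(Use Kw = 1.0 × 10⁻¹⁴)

For a conjugate pair Ka × Kb = Kw, so Ka = Kw/Kb = 1.0 × 10⁻¹⁴ / 2.21e-11 = 4.52e-04.

K_a = 4.52e-04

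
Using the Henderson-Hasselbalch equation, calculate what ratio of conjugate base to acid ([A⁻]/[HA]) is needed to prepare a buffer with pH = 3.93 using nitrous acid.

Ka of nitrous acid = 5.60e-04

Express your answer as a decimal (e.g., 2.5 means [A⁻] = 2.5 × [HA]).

pKa = -log(5.60e-04) = 3.2518. pH = pKa + log([A⁻]/[HA]), so log([A⁻]/[HA]) = pH − pKa = 3.93 − 3.2518 = 0.6782. [A⁻]/[HA] = 10^(0.6782) = 4.77

[A⁻]/[HA] = 4.77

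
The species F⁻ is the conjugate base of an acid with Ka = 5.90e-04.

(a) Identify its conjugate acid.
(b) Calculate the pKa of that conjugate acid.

(a) The conjugate acid is formed by adding one H⁺ to F⁻, giving HF. (b) pKa = -log(Ka) = -log(5.90e-04) = 3.23.

Conjugate acid: HF; pK_a = 3.23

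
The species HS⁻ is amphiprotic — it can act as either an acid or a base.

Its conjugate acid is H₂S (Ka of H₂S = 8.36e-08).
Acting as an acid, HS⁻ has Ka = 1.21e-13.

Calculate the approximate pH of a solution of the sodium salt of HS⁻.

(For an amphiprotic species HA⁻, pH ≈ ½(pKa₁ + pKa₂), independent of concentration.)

pKa₁ = -log(8.36e-08) = 7.08; pKa₂ = -log(1.21e-13) = 12.92. For an amphiprotic species, pH ≈ ½(pKa₁ + pKa₂) = ½(7.08 + 12.92) = 10.00.

pH = 10.00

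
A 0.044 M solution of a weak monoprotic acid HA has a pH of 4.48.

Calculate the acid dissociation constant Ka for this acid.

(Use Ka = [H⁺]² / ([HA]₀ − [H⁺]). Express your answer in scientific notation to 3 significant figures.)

[H⁺] = 10^(−pH) = 10^(−4.48) = 3.311e-05 M. For HA ⇌ H⁺ + A⁻, Ka = [H⁺][A⁻]/[HA] = [H⁺]² / ([HA]₀ − [H⁺]) = (3.311e-05)² / (0.044 − 3.311e-05) = 2.49e-08.

K_a = 2.49e-08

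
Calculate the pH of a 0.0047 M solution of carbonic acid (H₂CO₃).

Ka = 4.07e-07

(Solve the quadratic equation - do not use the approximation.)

x² + Ka×x - Ka×C = 0. Using quadratic formula: [H⁺] = 4.3534e-05

pH = 4.36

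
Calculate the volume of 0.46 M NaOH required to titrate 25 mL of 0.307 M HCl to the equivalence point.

At equivalence: moles acid = moles base. moles HCl = 0.307 × 25/1000 = 0.007675 mol. V_base = moles / 0.46 × 1000 = 16.7 mL.

V_{base} = 16.7 mL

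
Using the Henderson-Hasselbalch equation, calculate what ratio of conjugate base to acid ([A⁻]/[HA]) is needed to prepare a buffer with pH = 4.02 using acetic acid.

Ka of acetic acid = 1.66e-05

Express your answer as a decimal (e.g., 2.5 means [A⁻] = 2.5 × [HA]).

pKa = -log(1.66e-05) = 4.7799. pH = pKa + log([A⁻]/[HA]), so log([A⁻]/[HA]) = pH − pKa = 4.02 − 4.7799 = -0.7599. [A⁻]/[HA] = 10^(-0.7599) = 0.174

[A⁻]/[HA] = 0.174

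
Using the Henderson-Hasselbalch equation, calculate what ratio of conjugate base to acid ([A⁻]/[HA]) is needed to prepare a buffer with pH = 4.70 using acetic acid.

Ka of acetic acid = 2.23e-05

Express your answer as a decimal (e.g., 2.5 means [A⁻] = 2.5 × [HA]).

pKa = -log(2.23e-05) = 4.6517. pH = pKa + log([A⁻]/[HA]), so log([A⁻]/[HA]) = pH − pKa = 4.70 − 4.6517 = 0.0483. [A⁻]/[HA] = 10^(0.0483) = 1.12

[A⁻]/[HA] = 1.12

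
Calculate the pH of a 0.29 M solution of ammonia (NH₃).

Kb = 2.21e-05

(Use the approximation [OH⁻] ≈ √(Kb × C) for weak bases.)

[OH⁻] = √(Kb × C) = √(2.21e-05 × 0.29) = 2.5316e-03. pOH = 2.60, pH = 14 - pOH

pH = 11.40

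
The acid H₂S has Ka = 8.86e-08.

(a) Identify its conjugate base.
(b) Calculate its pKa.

(a) The conjugate base is formed by removing one H⁺ from H₂S, giving HS⁻. (b) pKa = -log(Ka) = -log(8.86e-08) = 7.05.

Conjugate base: HS⁻; pK_a = 7.05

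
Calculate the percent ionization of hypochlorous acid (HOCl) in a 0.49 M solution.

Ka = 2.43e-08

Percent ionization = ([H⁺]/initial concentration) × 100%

Using Ka equilibrium: x² + Ka×x - Ka×C = 0. Solving: [H⁺] = 1.0911e-04. Percent = (1.0911e-04/0.49) × 100

Percent ionization = 0.0223%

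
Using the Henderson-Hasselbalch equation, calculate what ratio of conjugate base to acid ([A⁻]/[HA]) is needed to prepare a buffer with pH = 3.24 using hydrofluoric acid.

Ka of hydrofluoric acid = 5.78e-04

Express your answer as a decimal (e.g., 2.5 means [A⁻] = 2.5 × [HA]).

pKa = -log(5.78e-04) = 3.2381. pH = pKa + log([A⁻]/[HA]), so log([A⁻]/[HA]) = pH − pKa = 3.24 − 3.2381 = 0.0019. [A⁻]/[HA] = 10^(0.0019) = 1.00

[A⁻]/[HA] = 1.00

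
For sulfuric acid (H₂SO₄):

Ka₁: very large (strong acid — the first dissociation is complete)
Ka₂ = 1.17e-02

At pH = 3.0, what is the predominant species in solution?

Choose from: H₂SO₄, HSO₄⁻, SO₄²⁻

The first dissociation is complete, so H₂SO₄ itself is never the predominant species in water; pKa₂ = -log(1.17e-02) = 1.93. For a polyprotic acid the predominant species crosses at each pKa: below pKa_n the protonated form dominates, above it the deprotonated form does. At pH = 3.0, the predominant species is SO₄²⁻.

SO₄²⁻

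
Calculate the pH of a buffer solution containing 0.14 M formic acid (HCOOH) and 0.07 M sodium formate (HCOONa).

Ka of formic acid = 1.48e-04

pKa = -log(1.48e-04) = 3.83. pH = pKa + log([A⁻]/[HA]) = 3.83 + log(0.07/0.14)

pH = 3.53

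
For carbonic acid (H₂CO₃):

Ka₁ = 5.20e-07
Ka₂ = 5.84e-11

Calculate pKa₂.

pKa₂ = -log(Ka₂) = -log(5.84e-11) = 10.23.

pK_{a2} = 10.23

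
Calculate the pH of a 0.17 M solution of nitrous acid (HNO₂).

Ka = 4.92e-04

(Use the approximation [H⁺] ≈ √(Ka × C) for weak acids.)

[H⁺] = √(Ka × C) = √(4.92e-04 × 0.17) = 9.1455e-03. pH = -log(9.1455e-03)

pH = 2.04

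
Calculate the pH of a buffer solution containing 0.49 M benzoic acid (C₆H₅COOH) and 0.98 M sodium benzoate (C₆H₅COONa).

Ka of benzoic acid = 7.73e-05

pKa = -log(7.73e-05) = 4.11. pH = pKa + log([A⁻]/[HA]) = 4.11 + log(0.98/0.49)

pH = 4.41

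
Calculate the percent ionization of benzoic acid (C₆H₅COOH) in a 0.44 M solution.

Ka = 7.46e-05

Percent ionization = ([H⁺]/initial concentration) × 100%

Using Ka equilibrium: x² + Ka×x - Ka×C = 0. Solving: [H⁺] = 5.6920e-03. Percent = (5.6920e-03/0.44) × 100

Percent ionization = 1.29%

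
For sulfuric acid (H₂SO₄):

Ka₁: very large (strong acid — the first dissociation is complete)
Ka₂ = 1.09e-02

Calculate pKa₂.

pKa₂ = -log(Ka₂) = -log(1.09e-02) = 1.96.

pK_{a2} = 1.96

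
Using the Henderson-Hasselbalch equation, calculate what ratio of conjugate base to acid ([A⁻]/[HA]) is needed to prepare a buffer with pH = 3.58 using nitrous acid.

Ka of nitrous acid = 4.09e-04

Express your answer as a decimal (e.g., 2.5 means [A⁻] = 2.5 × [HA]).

pKa = -log(4.09e-04) = 3.3883. pH = pKa + log([A⁻]/[HA]), so log([A⁻]/[HA]) = pH − pKa = 3.58 − 3.3883 = 0.1917. [A⁻]/[HA] = 10^(0.1917) = 1.55

[A⁻]/[HA] = 1.55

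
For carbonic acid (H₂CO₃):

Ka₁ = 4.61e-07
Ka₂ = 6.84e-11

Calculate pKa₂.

pKa₂ = -log(Ka₂) = -log(6.84e-11) = 10.16.

pK_{a2} = 10.16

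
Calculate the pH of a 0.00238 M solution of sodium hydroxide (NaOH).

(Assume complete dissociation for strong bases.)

[OH⁻] = 0.00238 M for strong base. pOH = -log[OH⁻] = 2.62, pH = 14 - pOH

pH = 11.38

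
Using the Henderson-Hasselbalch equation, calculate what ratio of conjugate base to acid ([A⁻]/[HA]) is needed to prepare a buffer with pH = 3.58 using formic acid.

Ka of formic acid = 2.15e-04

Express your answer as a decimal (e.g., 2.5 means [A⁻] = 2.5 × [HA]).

pKa = -log(2.15e-04) = 3.6676. pH = pKa + log([A⁻]/[HA]), so log([A⁻]/[HA]) = pH − pKa = 3.58 − 3.6676 = -0.0876. [A⁻]/[HA] = 10^(-0.0876) = 0.817

[A⁻]/[HA] = 0.817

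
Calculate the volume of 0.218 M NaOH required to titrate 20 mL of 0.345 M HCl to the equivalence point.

At equivalence: moles acid = moles base. moles HCl = 0.345 × 20/1000 = 0.0069 mol. V_base = moles / 0.218 × 1000 = 31.7 mL.

V_{base} = 31.7 mL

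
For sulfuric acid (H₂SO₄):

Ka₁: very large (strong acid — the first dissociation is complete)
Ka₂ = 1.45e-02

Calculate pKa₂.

pKa₂ = -log(Ka₂) = -log(1.45e-02) = 1.84.

pK_{a2} = 1.84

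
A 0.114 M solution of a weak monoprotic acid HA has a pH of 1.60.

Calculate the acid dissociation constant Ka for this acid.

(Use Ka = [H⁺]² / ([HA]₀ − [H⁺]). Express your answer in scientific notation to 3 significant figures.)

[H⁺] = 10^(−pH) = 10^(−1.60) = 2.512e-02 M. For HA ⇌ H⁺ + A⁻, Ka = [H⁺][A⁻]/[HA] = [H⁺]² / ([HA]₀ − [H⁺]) = (2.512e-02)² / (0.114 − 2.512e-02) = 7.10e-03.

K_a = 7.10e-03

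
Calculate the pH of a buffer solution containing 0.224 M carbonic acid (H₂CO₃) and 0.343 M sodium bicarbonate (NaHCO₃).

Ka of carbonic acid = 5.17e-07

pKa = -log(5.17e-07) = 6.29. pH = pKa + log([A⁻]/[HA]) = 6.29 + log(0.343/0.224)

pH = 6.47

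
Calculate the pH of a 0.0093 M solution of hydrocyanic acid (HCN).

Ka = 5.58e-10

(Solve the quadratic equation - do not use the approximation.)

x² + Ka×x - Ka×C = 0. Using quadratic formula: [H⁺] = 2.2777e-06

pH = 5.64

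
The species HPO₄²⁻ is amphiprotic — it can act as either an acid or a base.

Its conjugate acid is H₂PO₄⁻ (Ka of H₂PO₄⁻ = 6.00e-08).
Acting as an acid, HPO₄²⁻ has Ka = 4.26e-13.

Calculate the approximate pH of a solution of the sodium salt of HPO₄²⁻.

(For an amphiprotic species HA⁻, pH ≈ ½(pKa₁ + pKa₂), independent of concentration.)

pKa₁ = -log(6.00e-08) = 7.22; pKa₂ = -log(4.26e-13) = 12.37. For an amphiprotic species, pH ≈ ½(pKa₁ + pKa₂) = ½(7.22 + 12.37) = 9.80.

pH = 9.80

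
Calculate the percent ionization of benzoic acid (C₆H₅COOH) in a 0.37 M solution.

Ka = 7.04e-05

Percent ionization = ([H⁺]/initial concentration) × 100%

Using Ka equilibrium: x² + Ka×x - Ka×C = 0. Solving: [H⁺] = 5.0686e-03. Percent = (5.0686e-03/0.37) × 100

Percent ionization = 1.37%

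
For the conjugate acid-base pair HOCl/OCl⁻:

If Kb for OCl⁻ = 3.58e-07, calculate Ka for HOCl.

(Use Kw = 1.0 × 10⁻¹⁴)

For a conjugate pair Ka × Kb = Kw, so Ka = Kw/Kb = 1.0 × 10⁻¹⁴ / 3.58e-07 = 2.79e-08.

K_a = 2.79e-08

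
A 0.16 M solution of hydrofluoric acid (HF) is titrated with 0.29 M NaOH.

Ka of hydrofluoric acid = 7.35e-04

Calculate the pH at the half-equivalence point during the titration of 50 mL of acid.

At half-equivalence [HA] = [A⁻], so Henderson-Hasselbalch gives pH = pKa = -log(7.35e-04) = 3.13.

pH = pKa = 3.13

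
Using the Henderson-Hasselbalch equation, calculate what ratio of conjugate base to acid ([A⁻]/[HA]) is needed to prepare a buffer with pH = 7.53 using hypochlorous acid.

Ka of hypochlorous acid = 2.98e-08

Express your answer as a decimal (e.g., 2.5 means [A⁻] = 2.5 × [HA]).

pKa = -log(2.98e-08) = 7.5258. pH = pKa + log([A⁻]/[HA]), so log([A⁻]/[HA]) = pH − pKa = 7.53 − 7.5258 = 0.0042. [A⁻]/[HA] = 10^(0.0042) = 1.01

[A⁻]/[HA] = 1.01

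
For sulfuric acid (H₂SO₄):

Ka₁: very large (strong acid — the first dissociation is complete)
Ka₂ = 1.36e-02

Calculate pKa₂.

pKa₂ = -log(Ka₂) = -log(1.36e-02) = 1.87.

pK_{a2} = 1.87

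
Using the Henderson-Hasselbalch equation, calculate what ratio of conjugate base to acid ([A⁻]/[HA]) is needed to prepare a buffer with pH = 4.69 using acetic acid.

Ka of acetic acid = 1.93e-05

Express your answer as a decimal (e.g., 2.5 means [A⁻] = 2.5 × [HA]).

pKa = -log(1.93e-05) = 4.7144. pH = pKa + log([A⁻]/[HA]), so log([A⁻]/[HA]) = pH − pKa = 4.69 − 4.7144 = -0.0244. [A⁻]/[HA] = 10^(-0.0244) = 0.945

[A⁻]/[HA] = 0.945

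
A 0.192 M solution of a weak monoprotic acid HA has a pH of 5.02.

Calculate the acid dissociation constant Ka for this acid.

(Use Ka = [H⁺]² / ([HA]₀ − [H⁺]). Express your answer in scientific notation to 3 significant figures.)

[H⁺] = 10^(−pH) = 10^(−5.02) = 9.550e-06 M. For HA ⇌ H⁺ + A⁻, Ka = [H⁺][A⁻]/[HA] = [H⁺]² / ([HA]₀ − [H⁺]) = (9.550e-06)² / (0.192 − 9.550e-06) = 4.75e-10.

K_a = 4.75e-10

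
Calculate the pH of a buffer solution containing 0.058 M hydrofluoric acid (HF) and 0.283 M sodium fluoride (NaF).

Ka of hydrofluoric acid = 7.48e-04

pKa = -log(7.48e-04) = 3.13. pH = pKa + log([A⁻]/[HA]) = 3.13 + log(0.283/0.058)

pH = 3.81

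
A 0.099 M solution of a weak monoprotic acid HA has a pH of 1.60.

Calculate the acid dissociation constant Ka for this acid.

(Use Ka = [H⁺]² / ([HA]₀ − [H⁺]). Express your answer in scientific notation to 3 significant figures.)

[H⁺] = 10^(−pH) = 10^(−1.60) = 2.512e-02 M. For HA ⇌ H⁺ + A⁻, Ka = [H⁺][A⁻]/[HA] = [H⁺]² / ([HA]₀ − [H⁺]) = (2.512e-02)² / (0.099 − 2.512e-02) = 8.54e-03.

K_a = 8.54e-03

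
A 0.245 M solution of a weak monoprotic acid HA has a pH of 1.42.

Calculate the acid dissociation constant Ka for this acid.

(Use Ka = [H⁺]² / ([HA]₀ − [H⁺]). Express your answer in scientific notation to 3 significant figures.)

[H⁺] = 10^(−pH) = 10^(−1.42) = 3.802e-02 M. For HA ⇌ H⁺ + A⁻, Ka = [H⁺][A⁻]/[HA] = [H⁺]² / ([HA]₀ − [H⁺]) = (3.802e-02)² / (0.245 − 3.802e-02) = 6.98e-03.

K_a = 6.98e-03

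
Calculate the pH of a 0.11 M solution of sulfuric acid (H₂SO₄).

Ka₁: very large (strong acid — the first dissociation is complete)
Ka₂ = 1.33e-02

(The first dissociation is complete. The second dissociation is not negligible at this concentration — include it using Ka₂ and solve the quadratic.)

First dissociation is complete: [H⁺]₀ = [HSO₄⁻]₀ = C = 0.11 M. Second dissociation HSO₄⁻ ⇌ H⁺ + SO₄²⁻: let x = [SO₄²⁻]. Ka₂ = (C + x)·x / (C − x) = 1.33e-02 → x² + (C + Ka₂)·x − Ka₂·C = 0 → x² + 0.12330·x − 1.463e-03 = 0. x = (−0.12330 + √(0.12330² + 4 × 1.463e-03)) / 2 = 1.0902e-02 M. [H⁺] = C + x = 0.11 + 1.0902e-02 = 1.2090e-01 M. pH = -log(1.2090e-01) = 0.92.

pH = 0.92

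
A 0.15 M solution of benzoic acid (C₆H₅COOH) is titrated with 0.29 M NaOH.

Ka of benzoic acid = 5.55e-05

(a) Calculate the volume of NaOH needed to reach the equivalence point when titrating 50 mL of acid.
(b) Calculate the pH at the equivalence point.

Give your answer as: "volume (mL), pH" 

moles acid = 0.15 × 50/1000 = 0.0075 mol; V_base = moles/0.29 × 1000 = 25.9 mL. At equivalence only the conjugate base is present: [A⁻] = 0.0075/0.076 = 9.8864e-02 M. Kb = Kw/Ka = 1.80e-10; [OH⁻] = √(Kb × [A⁻]) = 4.2206e-06; pOH = 5.37; pH = 14 - pOH = 8.63.

V = 25.9 mL, pH = 8.63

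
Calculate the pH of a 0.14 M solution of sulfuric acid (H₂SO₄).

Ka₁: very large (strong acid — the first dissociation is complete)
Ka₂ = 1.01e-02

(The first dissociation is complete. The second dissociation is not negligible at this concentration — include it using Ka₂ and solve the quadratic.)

First dissociation is complete: [H⁺]₀ = [HSO₄⁻]₀ = C = 0.14 M. Second dissociation HSO₄⁻ ⇌ H⁺ + SO₄²⁻: let x = [SO₄²⁻]. Ka₂ = (C + x)·x / (C − x) = 1.01e-02 → x² + (C + Ka₂)·x − Ka₂·C = 0 → x² + 0.15010·x − 1.414e-03 = 0. x = (−0.15010 + √(0.15010² + 4 × 1.414e-03)) / 2 = 8.8934e-03 M. [H⁺] = C + x = 0.14 + 8.8934e-03 = 1.4889e-01 M. pH = -log(1.4889e-01) = 0.83.

pH = 0.83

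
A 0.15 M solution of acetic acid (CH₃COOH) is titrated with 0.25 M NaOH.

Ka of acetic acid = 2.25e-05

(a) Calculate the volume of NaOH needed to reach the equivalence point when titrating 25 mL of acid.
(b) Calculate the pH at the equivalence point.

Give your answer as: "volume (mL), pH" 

moles acid = 0.15 × 25/1000 = 0.00375 mol; V_base = moles/0.25 × 1000 = 15.0 mL. At equivalence only the conjugate base is present: [A⁻] = 0.00375/0.040 = 9.3750e-02 M. Kb = Kw/Ka = 4.44e-10; [OH⁻] = √(Kb × [A⁻]) = 6.4550e-06; pOH = 5.19; pH = 14 - pOH = 8.81.

V = 15.0 mL, pH = 8.81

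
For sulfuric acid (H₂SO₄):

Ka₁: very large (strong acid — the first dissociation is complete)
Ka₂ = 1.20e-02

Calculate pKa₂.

pKa₂ = -log(Ka₂) = -log(1.20e-02) = 1.92.

pK_{a2} = 1.92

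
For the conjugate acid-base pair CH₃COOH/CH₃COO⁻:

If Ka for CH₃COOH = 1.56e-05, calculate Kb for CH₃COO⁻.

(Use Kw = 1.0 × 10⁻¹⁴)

For a conjugate pair Ka × Kb = Kw, so Kb = Kw/Ka = 1.0 × 10⁻¹⁴ / 1.56e-05 = 6.41e-10.

K_b = 6.41e-10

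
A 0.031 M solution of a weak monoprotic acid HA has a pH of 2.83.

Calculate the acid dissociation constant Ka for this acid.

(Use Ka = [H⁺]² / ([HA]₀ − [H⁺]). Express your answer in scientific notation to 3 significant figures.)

[H⁺] = 10^(−pH) = 10^(−2.83) = 1.479e-03 M. For HA ⇌ H⁺ + A⁻, Ka = [H⁺][A⁻]/[HA] = [H⁺]² / ([HA]₀ − [H⁺]) = (1.479e-03)² / (0.031 − 1.479e-03) = 7.41e-05.

K_a = 7.41e-05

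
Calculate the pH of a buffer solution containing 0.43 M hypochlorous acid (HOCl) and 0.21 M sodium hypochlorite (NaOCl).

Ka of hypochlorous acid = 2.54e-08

pKa = -log(2.54e-08) = 7.60. pH = pKa + log([A⁻]/[HA]) = 7.60 + log(0.21/0.43)

pH = 7.28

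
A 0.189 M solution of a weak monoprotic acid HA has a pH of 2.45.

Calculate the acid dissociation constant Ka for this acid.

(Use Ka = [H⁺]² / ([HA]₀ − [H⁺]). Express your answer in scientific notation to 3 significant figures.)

[H⁺] = 10^(−pH) = 10^(−2.45) = 3.548e-03 M. For HA ⇌ H⁺ + A⁻, Ka = [H⁺][A⁻]/[HA] = [H⁺]² / ([HA]₀ − [H⁺]) = (3.548e-03)² / (0.189 − 3.548e-03) = 6.79e-05.

K_a = 6.79e-05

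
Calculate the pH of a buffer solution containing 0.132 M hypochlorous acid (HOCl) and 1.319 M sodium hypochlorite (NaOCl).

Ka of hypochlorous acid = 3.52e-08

pKa = -log(3.52e-08) = 7.45. pH = pKa + log([A⁻]/[HA]) = 7.45 + log(1.319/0.132)

pH = 8.45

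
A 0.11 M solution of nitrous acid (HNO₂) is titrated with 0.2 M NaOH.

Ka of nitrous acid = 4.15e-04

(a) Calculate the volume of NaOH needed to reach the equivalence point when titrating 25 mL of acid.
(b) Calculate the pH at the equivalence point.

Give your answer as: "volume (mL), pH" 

moles acid = 0.11 × 25/1000 = 0.00275 mol; V_base = moles/0.2 × 1000 = 13.7 mL. At equivalence only the conjugate base is present: [A⁻] = 0.00275/0.039 = 7.0968e-02 M. Kb = Kw/Ka = 2.41e-11; [OH⁻] = √(Kb × [A⁻]) = 1.3077e-06; pOH = 5.88; pH = 14 - pOH = 8.12.

V = 13.7 mL, pH = 8.12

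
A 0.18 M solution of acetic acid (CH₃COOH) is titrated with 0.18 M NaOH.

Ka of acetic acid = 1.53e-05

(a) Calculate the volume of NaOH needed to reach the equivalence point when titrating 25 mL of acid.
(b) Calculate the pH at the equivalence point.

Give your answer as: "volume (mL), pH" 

moles acid = 0.18 × 25/1000 = 0.0045 mol; V_base = moles/0.18 × 1000 = 25.0 mL. At equivalence only the conjugate base is present: [A⁻] = 0.0045/0.050 = 9.0000e-02 M. Kb = Kw/Ka = 6.54e-10; [OH⁻] = √(Kb × [A⁻]) = 7.6696e-06; pOH = 5.12; pH = 14 - pOH = 8.88.

V = 25.0 mL, pH = 8.88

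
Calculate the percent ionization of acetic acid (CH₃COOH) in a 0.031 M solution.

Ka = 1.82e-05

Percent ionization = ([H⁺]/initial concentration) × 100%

Using Ka equilibrium: x² + Ka×x - Ka×C = 0. Solving: [H⁺] = 7.4209e-04. Percent = (7.4209e-04/0.031) × 100

Percent ionization = 2.39%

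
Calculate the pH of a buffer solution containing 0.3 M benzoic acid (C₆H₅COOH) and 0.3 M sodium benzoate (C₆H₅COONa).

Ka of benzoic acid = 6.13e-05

pKa = -log(6.13e-05) = 4.21. pH = pKa + log([A⁻]/[HA]) = 4.21 + log(0.3/0.3)

pH = 4.21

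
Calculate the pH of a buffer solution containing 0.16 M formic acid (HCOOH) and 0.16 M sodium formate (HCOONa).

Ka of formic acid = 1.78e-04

pKa = -log(1.78e-04) = 3.75. pH = pKa + log([A⁻]/[HA]) = 3.75 + log(0.16/0.16)

pH = 3.75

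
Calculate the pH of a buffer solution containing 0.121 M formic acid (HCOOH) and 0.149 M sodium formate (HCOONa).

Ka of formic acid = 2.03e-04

pKa = -log(2.03e-04) = 3.69. pH = pKa + log([A⁻]/[HA]) = 3.69 + log(0.149/0.121)

pH = 3.78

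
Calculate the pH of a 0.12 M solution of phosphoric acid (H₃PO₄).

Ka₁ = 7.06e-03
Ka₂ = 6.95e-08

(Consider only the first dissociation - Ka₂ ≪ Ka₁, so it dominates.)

First dissociation dominates. From Ka₁ = [H⁺][HA⁻]/[H₂A], x² + Ka₁·x − Ka₁·C = 0 with C = 0.12 M and Ka₁ = 7.06e-03. Solving: [H⁺] = (−Ka₁ + √(Ka₁² + 4·Ka₁·C)) / 2 = 2.5790e-02 M. pH = -log(2.5790e-02) = 1.59.

pH = 1.59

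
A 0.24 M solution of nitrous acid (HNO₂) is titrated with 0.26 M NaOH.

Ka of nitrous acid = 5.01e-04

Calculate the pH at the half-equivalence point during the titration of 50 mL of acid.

At half-equivalence [HA] = [A⁻], so Henderson-Hasselbalch gives pH = pKa = -log(5.01e-04) = 3.30.

pH = pKa = 3.30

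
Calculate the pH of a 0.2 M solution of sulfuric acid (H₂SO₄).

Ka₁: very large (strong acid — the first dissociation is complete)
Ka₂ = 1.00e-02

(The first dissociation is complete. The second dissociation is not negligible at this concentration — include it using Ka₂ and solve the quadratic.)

First dissociation is complete: [H⁺]₀ = [HSO₄⁻]₀ = C = 0.2 M. Second dissociation HSO₄⁻ ⇌ H⁺ + SO₄²⁻: let x = [SO₄²⁻]. Ka₂ = (C + x)·x / (C − x) = 1.00e-02 → x² + (C + Ka₂)·x − Ka₂·C = 0 → x² + 0.21000·x − 2.000e-03 = 0. x = (−0.21000 + √(0.21000² + 4 × 2.000e-03)) / 2 = 9.1271e-03 M. [H⁺] = C + x = 0.2 + 9.1271e-03 = 2.0913e-01 M. pH = -log(2.0913e-01) = 0.68.

pH = 0.68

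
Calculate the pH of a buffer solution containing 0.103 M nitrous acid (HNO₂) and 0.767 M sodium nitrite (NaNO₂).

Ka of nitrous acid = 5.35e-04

pKa = -log(5.35e-04) = 3.27. pH = pKa + log([A⁻]/[HA]) = 3.27 + log(0.767/0.103)

pH = 4.14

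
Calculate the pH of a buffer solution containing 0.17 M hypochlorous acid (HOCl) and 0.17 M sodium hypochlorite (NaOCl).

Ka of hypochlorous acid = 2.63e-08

pKa = -log(2.63e-08) = 7.58. pH = pKa + log([A⁻]/[HA]) = 7.58 + log(0.17/0.17)

pH = 7.58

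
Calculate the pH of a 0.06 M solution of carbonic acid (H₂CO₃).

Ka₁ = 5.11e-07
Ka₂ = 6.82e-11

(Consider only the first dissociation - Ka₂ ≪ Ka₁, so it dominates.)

First dissociation dominates. From Ka₁ = [H⁺][HA⁻]/[H₂A], x² + Ka₁·x − Ka₁·C = 0 with C = 0.06 M and Ka₁ = 5.11e-07. Solving: [H⁺] = (−Ka₁ + √(Ka₁² + 4·Ka₁·C)) / 2 = 1.7484e-04 M. pH = -log(1.7484e-04) = 3.76.

pH = 3.76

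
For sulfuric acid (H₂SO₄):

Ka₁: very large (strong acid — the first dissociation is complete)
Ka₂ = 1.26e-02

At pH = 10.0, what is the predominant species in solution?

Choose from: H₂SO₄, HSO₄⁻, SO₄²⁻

The first dissociation is complete, so H₂SO₄ itself is never the predominant species in water; pKa₂ = -log(1.26e-02) = 1.90. For a polyprotic acid the predominant species crosses at each pKa: below pKa_n the protonated form dominates, above it the deprotonated form does. At pH = 10.0, the predominant species is SO₄²⁻.

SO₄²⁻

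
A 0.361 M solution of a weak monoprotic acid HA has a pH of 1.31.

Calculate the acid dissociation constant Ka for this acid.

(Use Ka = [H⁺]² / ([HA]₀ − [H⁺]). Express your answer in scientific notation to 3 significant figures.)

[H⁺] = 10^(−pH) = 10^(−1.31) = 4.898e-02 M. For HA ⇌ H⁺ + A⁻, Ka = [H⁺][A⁻]/[HA] = [H⁺]² / ([HA]₀ − [H⁺]) = (4.898e-02)² / (0.361 − 4.898e-02) = 7.69e-03.

K_a = 7.69e-03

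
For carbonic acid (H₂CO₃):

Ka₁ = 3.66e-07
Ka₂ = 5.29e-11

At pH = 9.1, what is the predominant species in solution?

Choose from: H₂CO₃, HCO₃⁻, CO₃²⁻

pKa₁ = 6.44, pKa₂ = 10.28. For a polyprotic acid the predominant species crosses at each pKa: below pKa_n the protonated form dominates, above it the deprotonated form does. At pH = 9.1, the predominant species is HCO₃⁻.

HCO₃⁻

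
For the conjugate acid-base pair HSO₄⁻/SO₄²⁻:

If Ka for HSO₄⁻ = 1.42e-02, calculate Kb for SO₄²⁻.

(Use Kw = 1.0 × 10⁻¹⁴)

For a conjugate pair Ka × Kb = Kw, so Kb = Kw/Ka = 1.0 × 10⁻¹⁴ / 1.42e-02 = 7.04e-13.

K_b = 7.04e-13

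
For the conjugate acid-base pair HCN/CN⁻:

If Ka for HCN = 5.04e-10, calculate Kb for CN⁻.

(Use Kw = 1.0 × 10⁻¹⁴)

For a conjugate pair Ka × Kb = Kw, so Kb = Kw/Ka = 1.0 × 10⁻¹⁴ / 5.04e-10 = 1.98e-05.

K_b = 1.98e-05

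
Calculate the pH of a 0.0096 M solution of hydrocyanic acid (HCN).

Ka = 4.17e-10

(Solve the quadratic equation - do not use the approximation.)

x² + Ka×x - Ka×C = 0. Using quadratic formula: [H⁺] = 2.0006e-06

pH = 5.70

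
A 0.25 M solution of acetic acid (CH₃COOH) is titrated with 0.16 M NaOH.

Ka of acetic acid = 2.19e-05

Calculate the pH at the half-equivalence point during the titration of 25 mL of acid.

At half-equivalence [HA] = [A⁻], so Henderson-Hasselbalch gives pH = pKa = -log(2.19e-05) = 4.66.

pH = pKa = 4.66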